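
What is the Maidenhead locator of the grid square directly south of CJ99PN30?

CJ99pm39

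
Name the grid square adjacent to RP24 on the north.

RP25

Latitude square 4; +1 → 5.
The longitude characters are unchanged.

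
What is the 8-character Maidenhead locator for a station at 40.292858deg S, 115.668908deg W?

Shift to the Maidenhead origin (180°W, 90°S): lon 64.33109, lat 49.70714.
Field (20°×10°, letters A–R): lon ⌊64.33109/20⌋ = 3 → D; lat ⌊49.70714/10⌋ = 4 → E.
Square (2°×1°, digits 0–9): lon ⌊4.33109/2⌋ = 2; lat ⌊9.70714/1⌋ = 9.
Subsquare (5′×2.5′, letters a–x): lon ⌊0.33109/0.0833333⌋ = 3 → d; lat ⌊0.70714/0.0416667⌋ = 16 → q.
Extended square (30″×15″, digits 0–9): lon ⌊0.08109/0.00833333⌋ = 9; lat ⌊0.04048/0.00416667⌋ = 9.

DE29dq99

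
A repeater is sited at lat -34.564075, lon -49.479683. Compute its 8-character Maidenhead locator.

GF55gk24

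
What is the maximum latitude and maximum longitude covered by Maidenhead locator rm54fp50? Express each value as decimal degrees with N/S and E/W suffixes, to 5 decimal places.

Field R=17, M=12: +17·20° lon, +12·10° lat → SW at lon 160°, lat 30°.
Square 5, 4: +5·2° lon, +4·1° lat → SW at lon 170°, lat 34°.
Subsquare f=5, p=15: +5·0.0833333° lon, +15·0.0416667° lat → SW at lon 170.417°, lat 34.625°.
Extended square 5, 0: +5·0.00833333° lon, +0·0.00416667° lat → SW at lon 170.458°, lat 34.625°.
Cell spans 0.00833333° lon × 0.00416667° lat. NE corner is SW corner plus one full cell.
latitude 34.62917° N, longitude 170.46667° E.

34.62917° N, 170.46667° E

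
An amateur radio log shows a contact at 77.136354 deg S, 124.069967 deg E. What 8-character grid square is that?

PB22au87

Add 180° to longitude and 90° to latitude: 304.06997, 12.86365.
Field: 304.06997/20 → 15 → P, 12.86365/10 → 1 → B; chars PB.
Square: 4.06997/2 → 2, 2.86365/1 → 2; chars 22.
Subsquare: 0.06997/0.0833333 → 0 → a, 0.86365/0.0416667 → 20 → u; chars au.
Extended square: 0.06997/0.00833333 → 8, 0.03031/0.00416667 → 7; chars 87.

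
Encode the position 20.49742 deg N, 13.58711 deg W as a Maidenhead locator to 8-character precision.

Add 180° to longitude and 90° to latitude: 166.41289, 110.49742.
Field: 166.41289/20 → 8 → I, 110.49742/10 → 11 → L; chars IL.
Square: 6.41289/2 → 3, 0.49742/1 → 0; chars 30.
Subsquare: 0.41289/0.0833333 → 4 → e, 0.49742/0.0416667 → 11 → l; chars el.
Extended square: 0.07956/0.00833333 → 9, 0.03909/0.00416667 → 9; chars 99.

IL30el99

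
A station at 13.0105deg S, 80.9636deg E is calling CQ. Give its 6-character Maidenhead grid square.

NH06lx

Offset from 180°W / 90°S: lon 260.9636°, lat 76.9895°.
Field: lon ⌊260.9636/20⌋ = 13 → N; lat ⌊76.9895/10⌋ = 7 → H.
Square: lon ⌊0.9636/2⌋ = 0; lat ⌊6.9895/1⌋ = 6.
Subsquare: lon ⌊0.9636/0.0833333⌋ = 11 → l; lat ⌊0.9895/0.0416667⌋ = 23 → x.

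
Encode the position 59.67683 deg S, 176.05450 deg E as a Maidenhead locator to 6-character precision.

RD80ah

Shift to the Maidenhead origin (180°W, 90°S): lon 356.0545, lat 30.3232.
Field (20°×10°, letters A–R): 356.0545/20 → 17 → R, 30.3232/10 → 3 → D; chars RD.
Square (2°×1°, digits 0–9): 16.0545/2 → 8, 0.3232/1 → 0; chars 80.
Subsquare (5′×2.5′, letters a–x): 0.0545/0.0833333 → 0 → a, 0.3232/0.0416667 → 7 → h; chars ah.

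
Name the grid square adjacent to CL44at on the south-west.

CL34xs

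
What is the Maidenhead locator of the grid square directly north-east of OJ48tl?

Longitude subsquare t = 19; +1 → 20 = u.
Latitude subsquare l = 11; +1 → 12 = m.

OJ48um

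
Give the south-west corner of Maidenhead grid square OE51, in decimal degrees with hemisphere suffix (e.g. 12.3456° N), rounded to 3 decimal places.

49.000° S, 110.000° E

Field O=14, E=4: +14·20° lon, +4·10° lat → SW at lon 100°, lat -50°.
Square 5, 1: +5·2° lon, +1·1° lat → SW at lon 110°, lat -49°.
latitude 49.000° S, longitude 110.000° E.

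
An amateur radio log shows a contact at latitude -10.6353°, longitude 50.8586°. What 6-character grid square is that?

Shift to the Maidenhead origin (180°W, 90°S): lon 230.8586, lat 79.3647.
Field: 230.8586/20 → 11 → L, 79.3647/10 → 7 → H; chars LH.
Square: 10.8586/2 → 5, 9.3647/1 → 9; chars 59.
Subsquare: 0.8586/0.0833333 → 10 → k, 0.3647/0.0416667 → 8 → i; chars ki.

LH59ki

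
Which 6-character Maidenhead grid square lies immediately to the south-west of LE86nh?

Longitude subsquare n = 13; −1 → 12 = m.
Latitude subsquare h = 7; −1 → 6 = g.

LE86mg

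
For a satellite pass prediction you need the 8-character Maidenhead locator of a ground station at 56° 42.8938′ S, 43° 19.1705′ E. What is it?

LD13pg88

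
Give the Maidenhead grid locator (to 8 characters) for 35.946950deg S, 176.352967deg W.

Shift to the Maidenhead origin (180°W, 90°S): lon 3.64703, lat 54.05305.
Field: lon ⌊3.64703/20⌋ = 0 → A; lat ⌊54.05305/10⌋ = 5 → F.
Square: lon ⌊3.64703/2⌋ = 1; lat ⌊4.05305/1⌋ = 4.
Subsquare: lon ⌊1.64703/0.0833333⌋ = 19 → t; lat ⌊0.05305/0.0416667⌋ = 1 → b.
Extended square: lon ⌊0.06370/0.00833333⌋ = 7; lat ⌊0.01138/0.00416667⌋ = 2.

AF14tb72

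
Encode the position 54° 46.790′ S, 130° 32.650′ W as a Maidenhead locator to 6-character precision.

Add 180° to longitude and 90° to latitude: 49.4558, 35.2202.
Field: lon ⌊49.4558/20⌋ = 2 → C; lat ⌊35.2202/10⌋ = 3 → D.
Square: lon ⌊9.4558/2⌋ = 4; lat ⌊5.2202/1⌋ = 5.
Subsquare: lon ⌊1.4558/0.0833333⌋ = 17 → r; lat ⌊0.2202/0.0416667⌋ = 5 → f.

CD45rf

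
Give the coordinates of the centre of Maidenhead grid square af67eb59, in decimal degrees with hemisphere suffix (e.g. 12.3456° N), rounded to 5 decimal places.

Field A=0, F=5: +0·20° lon, +5·10° lat → SW at lon -180°, lat -40°.
Square 6, 7: +6·2° lon, +7·1° lat → SW at lon -168°, lat -33°.
Subsquare e=4, b=1: +4·0.0833333° lon, +1·0.0416667° lat → SW at lon -167.667°, lat -32.9583°.
Extended square 5, 9: +5·0.00833333° lon, +9·0.00416667° lat → SW at lon -167.625°, lat -32.9208°.
Cell spans 0.00833333° lon × 0.00416667° lat. Centre is SW corner plus half of each.
latitude 32.91875° S, longitude 167.62083° W.

32.91875° S, 167.62083° W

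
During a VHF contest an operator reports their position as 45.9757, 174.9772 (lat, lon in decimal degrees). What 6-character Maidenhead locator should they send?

RN75lx

Add 180° to longitude and 90° to latitude: 354.9772, 135.9757.
Field: 354.9772/20 → 17 → R, 135.9757/10 → 13 → N; chars RN.
Square: 14.9772/2 → 7, 5.9757/1 → 5; chars 75.
Subsquare: 0.9772/0.0833333 → 11 → l, 0.9757/0.0416667 → 23 → x; chars lx.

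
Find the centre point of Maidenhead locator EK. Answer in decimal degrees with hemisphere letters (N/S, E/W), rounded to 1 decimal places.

15.0° N, 90.0° W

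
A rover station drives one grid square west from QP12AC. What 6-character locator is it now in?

Longitude subsquare a = 0; −1 → -1, wraps to 23 = x, carry into square.
Longitude square 1; −1 → 0.
The latitude characters are unchanged.

QP02xc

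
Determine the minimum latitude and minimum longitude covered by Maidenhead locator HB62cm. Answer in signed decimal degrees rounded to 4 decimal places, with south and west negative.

Field H=7, B=1: +7·20° lon, +1·10° lat → SW at lon -40°, lat -80°.
Square 6, 2: +6·2° lon, +2·1° lat → SW at lon -28°, lat -78°.
Subsquare c=2, m=12: +2·0.0833333° lon, +12·0.0416667° lat → SW at lon -27.8333°, lat -77.5°.
latitude -77.5000, longitude -27.8333.

-77.5000, -27.8333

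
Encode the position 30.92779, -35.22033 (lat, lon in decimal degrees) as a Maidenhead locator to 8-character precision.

HM20jw32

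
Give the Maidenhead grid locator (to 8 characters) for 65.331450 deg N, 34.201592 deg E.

KP75ch49

Offset from 180°W / 90°S: lon 214.20159°, lat 155.33145°.
Field: 214.20159/20 → 10 → K, 155.33145/10 → 15 → P; chars KP.
Square: 14.20159/2 → 7, 5.33145/1 → 5; chars 75.
Subsquare: 0.20159/0.0833333 → 2 → c, 0.33145/0.0416667 → 7 → h; chars ch.
Extended square: 0.03493/0.00833333 → 4, 0.03978/0.00416667 → 9; chars 49.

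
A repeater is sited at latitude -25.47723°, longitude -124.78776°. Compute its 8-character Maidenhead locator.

CG74om55

Shift to the Maidenhead origin (180°W, 90°S): lon 55.21224, lat 64.52277.
Field: lon ⌊55.21224/20⌋ = 2 → C; lat ⌊64.52277/10⌋ = 6 → G.
Square: lon ⌊15.21224/2⌋ = 7; lat ⌊4.52277/1⌋ = 4.
Subsquare: lon ⌊1.21224/0.0833333⌋ = 14 → o; lat ⌊0.52277/0.0416667⌋ = 12 → m.
Extended square: lon ⌊0.04557/0.00833333⌋ = 5; lat ⌊0.02277/0.00416667⌋ = 5.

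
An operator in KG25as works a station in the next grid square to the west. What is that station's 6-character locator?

Longitude subsquare a = 0; −1 → -1, wraps to 23 = x, carry into square.
Longitude square 2; −1 → 1.
The latitude characters are unchanged.

KG15xs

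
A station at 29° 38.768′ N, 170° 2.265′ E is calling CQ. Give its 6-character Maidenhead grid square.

Offset from 180°W / 90°S: lon 350.0377°, lat 119.6461°.
Field: 350.0377/20 → 17 → R, 119.6461/10 → 11 → L; chars RL.
Square: 10.0377/2 → 5, 9.6461/1 → 9; chars 59.
Subsquare: 0.0377/0.0833333 → 0 → a, 0.6461/0.0416667 → 15 → p; chars ap.

RL59ap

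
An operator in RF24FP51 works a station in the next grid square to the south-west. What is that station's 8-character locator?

RF24fp40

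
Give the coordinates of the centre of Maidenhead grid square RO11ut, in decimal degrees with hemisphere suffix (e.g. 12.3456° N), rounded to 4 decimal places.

51.8125° N, 163.7083° E

Field R=17, O=14: +17·20° lon, +14·10° lat → SW at lon 160°, lat 50°.
Square 1, 1: +1·2° lon, +1·1° lat → SW at lon 162°, lat 51°.
Subsquare u=20, t=19: +20·0.0833333° lon, +19·0.0416667° lat → SW at lon 163.667°, lat 51.7917°.
Cell spans 0.0833333° lon × 0.0416667° lat. Centre is SW corner plus half of each.
latitude 51.8125° N, longitude 163.7083° E.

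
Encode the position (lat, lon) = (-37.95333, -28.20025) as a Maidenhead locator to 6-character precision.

HF52vb

Shift to the Maidenhead origin (180°W, 90°S): lon 151.7997, lat 52.0467.
Field: lon ⌊151.7997/20⌋ = 7 → H; lat ⌊52.0467/10⌋ = 5 → F.
Square: lon ⌊11.7997/2⌋ = 5; lat ⌊2.0467/1⌋ = 2.
Subsquare: lon ⌊1.7997/0.0833333⌋ = 21 → v; lat ⌊0.0467/0.0416667⌋ = 1 → b.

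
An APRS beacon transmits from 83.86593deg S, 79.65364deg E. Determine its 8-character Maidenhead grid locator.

MA96td82

Offset from 180°W / 90°S: lon 259.65364°, lat 6.13407°.
Field (20°×10°, letters A–R): 259.65364/20 → 12 → M, 6.13407/10 → 0 → A; chars MA.
Square (2°×1°, digits 0–9): 19.65364/2 → 9, 6.13407/1 → 6; chars 96.
Subsquare (5′×2.5′, letters a–x): 1.65364/0.0833333 → 19 → t, 0.13407/0.0416667 → 3 → d; chars td.
Extended square (30″×15″, digits 0–9): 0.07031/0.00833333 → 8, 0.00907/0.00416667 → 2; chars 82.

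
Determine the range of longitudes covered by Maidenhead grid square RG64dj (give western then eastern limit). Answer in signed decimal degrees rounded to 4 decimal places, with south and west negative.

172.2500, 172.3333

Field R=17, G=6: +17·20° lon, +6·10° lat → SW at lon 160°, lat -30°.
Square 6, 4: +6·2° lon, +4·1° lat → SW at lon 172°, lat -26°.
Subsquare d=3, j=9: +3·0.0833333° lon, +9·0.0416667° lat → SW at lon 172.25°, lat -25.625°.
Cell spans 0.0833333° lon × 0.0416667° lat.
west 172.2500, east 172.3333.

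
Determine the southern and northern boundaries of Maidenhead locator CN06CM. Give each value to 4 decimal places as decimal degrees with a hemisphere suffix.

Field C=2, N=13: +2·20° lon, +13·10° lat → SW at lon -140°, lat 40°.
Square 0, 6: +0·2° lon, +6·1° lat → SW at lon -140°, lat 46°.
Subsquare c=2, m=12: +2·0.0833333° lon, +12·0.0416667° lat → SW at lon -139.833°, lat 46.5°.
Cell spans 0.0833333° lon × 0.0416667° lat.
south 46.5000° N, north 46.5417° N.

46.5000° N, 46.5417° N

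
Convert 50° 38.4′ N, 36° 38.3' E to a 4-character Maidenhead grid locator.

Shift to the Maidenhead origin (180°W, 90°S): lon 216.64, lat 140.64.
Field (20°×10°, letters A–R): lon ⌊216.64/20⌋ = 10 → K; lat ⌊140.64/10⌋ = 14 → O.
Square (2°×1°, digits 0–9): lon ⌊16.64/2⌋ = 8; lat ⌊0.64/1⌋ = 0.

KO80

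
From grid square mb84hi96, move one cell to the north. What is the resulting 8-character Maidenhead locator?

MB84hi97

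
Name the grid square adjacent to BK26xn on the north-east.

BK36ao

Longitude subsquare x = 23; +1 → 24, wraps to 0 = a, carry into square.
Longitude square 2; +1 → 3.
Latitude subsquare n = 13; +1 → 14 = o.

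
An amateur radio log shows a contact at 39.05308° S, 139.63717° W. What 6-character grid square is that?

CF00ew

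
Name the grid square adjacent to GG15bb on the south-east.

GG15ca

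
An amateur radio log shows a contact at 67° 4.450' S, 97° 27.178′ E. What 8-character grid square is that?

NC82rw42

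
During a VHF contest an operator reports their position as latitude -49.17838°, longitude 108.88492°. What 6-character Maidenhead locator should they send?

Offset from 180°W / 90°S: lon 288.8849°, lat 40.8216°.
Field: 288.8849/20 → 14 → O, 40.8216/10 → 4 → E; chars OE.
Square: 8.8849/2 → 4, 0.8216/1 → 0; chars 40.
Subsquare: 0.8849/0.0833333 → 10 → k, 0.8216/0.0416667 → 19 → t; chars kt.

OE40kt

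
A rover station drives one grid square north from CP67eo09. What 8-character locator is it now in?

Latitude extended square 9; +1 → 10, wraps to 0, carry into subsquare.
Latitude subsquare o = 14; +1 → 15 = p.
The longitude characters are unchanged.

CP67ep00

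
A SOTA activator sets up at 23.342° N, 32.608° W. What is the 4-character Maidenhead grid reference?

HL33

Add 180° to longitude and 90° to latitude: 147.39, 113.34.
Field: lon ⌊147.39/20⌋ = 7 → H; lat ⌊113.34/10⌋ = 11 → L.
Square: lon ⌊7.39/2⌋ = 3; lat ⌊3.34/1⌋ = 3.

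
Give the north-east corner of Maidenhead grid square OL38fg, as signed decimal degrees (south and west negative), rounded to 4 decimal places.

Field O=14, L=11: +14·20° lon, +11·10° lat → SW at lon 100°, lat 20°.
Square 3, 8: +3·2° lon, +8·1° lat → SW at lon 106°, lat 28°.
Subsquare f=5, g=6: +5·0.0833333° lon, +6·0.0416667° lat → SW at lon 106.417°, lat 28.25°.
Cell spans 0.0833333° lon × 0.0416667° lat. NE corner is SW corner plus one full cell.
latitude 28.2917, longitude 106.5000.

28.2917, 106.5000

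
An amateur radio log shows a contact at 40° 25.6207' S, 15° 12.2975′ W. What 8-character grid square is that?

Offset from 180°W / 90°S: lon 164.79504°, lat 49.57299°.
Field: 164.79504/20 → 8 → I, 49.57299/10 → 4 → E; chars IE.
Square: 4.79504/2 → 2, 9.57299/1 → 9; chars 29.
Subsquare: 0.79504/0.0833333 → 9 → j, 0.57299/0.0416667 → 13 → n; chars jn.
Extended square: 0.04504/0.00833333 → 5, 0.03132/0.00416667 → 7; chars 57.

IE29jn57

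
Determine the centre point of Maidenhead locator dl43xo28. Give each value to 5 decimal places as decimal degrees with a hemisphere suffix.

23.61875° N, 110.06250° W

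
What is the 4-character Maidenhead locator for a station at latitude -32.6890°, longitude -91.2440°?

EF47

Add 180° to longitude and 90° to latitude: 88.76, 57.31.
Field: lon ⌊88.76/20⌋ = 4 → E; lat ⌊57.31/10⌋ = 5 → F.
Square: lon ⌊8.76/2⌋ = 4; lat ⌊7.31/1⌋ = 7.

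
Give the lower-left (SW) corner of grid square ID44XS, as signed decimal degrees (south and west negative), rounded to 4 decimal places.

-55.2500, -10.0833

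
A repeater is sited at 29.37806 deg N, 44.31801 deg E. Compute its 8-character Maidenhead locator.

LL29dj80

Add 180° to longitude and 90° to latitude: 224.31801, 119.37806.
Field: lon ⌊224.31801/20⌋ = 11 → L; lat ⌊119.37806/10⌋ = 11 → L.
Square: lon ⌊4.31801/2⌋ = 2; lat ⌊9.37806/1⌋ = 9.
Subsquare: lon ⌊0.31801/0.0833333⌋ = 3 → d; lat ⌊0.37806/0.0416667⌋ = 9 → j.
Extended square: lon ⌊0.06801/0.00833333⌋ = 8; lat ⌊0.00306/0.00416667⌋ = 0.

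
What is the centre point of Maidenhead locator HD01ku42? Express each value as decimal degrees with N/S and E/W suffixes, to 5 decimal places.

58.15625° S, 39.12917° W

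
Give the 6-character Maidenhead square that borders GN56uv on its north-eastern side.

Longitude subsquare u = 20; +1 → 21 = v.
Latitude subsquare v = 21; +1 → 22 = w.

GN56vw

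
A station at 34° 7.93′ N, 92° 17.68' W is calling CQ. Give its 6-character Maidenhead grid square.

EM34ud

Add 180° to longitude and 90° to latitude: 87.7053, 124.1322.
Field (20°×10°, letters A–R): 87.7053/20 → 4 → E, 124.1322/10 → 12 → M; chars EM.
Square (2°×1°, digits 0–9): 7.7053/2 → 3, 4.1322/1 → 4; chars 34.
Subsquare (5′×2.5′, letters a–x): 1.7053/0.0833333 → 20 → u, 0.1322/0.0416667 → 3 → d; chars ud.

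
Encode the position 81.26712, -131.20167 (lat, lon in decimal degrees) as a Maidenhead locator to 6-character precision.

CR41jg

Shift to the Maidenhead origin (180°W, 90°S): lon 48.7983, lat 171.2671.
Field: lon ⌊48.7983/20⌋ = 2 → C; lat ⌊171.2671/10⌋ = 17 → R.
Square: lon ⌊8.7983/2⌋ = 4; lat ⌊1.2671/1⌋ = 1.
Subsquare: lon ⌊0.7983/0.0833333⌋ = 9 → j; lat ⌊0.2671/0.0416667⌋ = 6 → g.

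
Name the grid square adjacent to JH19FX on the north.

Latitude subsquare x = 23; +1 → 24, wraps to 0 = a, carry into square.
Latitude square 9; +1 → 10, wraps to 0, carry into field.
Latitude field H = 7; +1 → 8 = I.
The longitude characters are unchanged.

JI10fa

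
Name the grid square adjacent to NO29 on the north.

NP20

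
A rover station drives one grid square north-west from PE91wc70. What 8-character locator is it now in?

Longitude extended square 7; −1 → 6.
Latitude extended square 0; +1 → 1.

PE91wc61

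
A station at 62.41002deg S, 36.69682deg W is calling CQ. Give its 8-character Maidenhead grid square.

HC17po61

Offset from 180°W / 90°S: lon 143.30318°, lat 27.58998°.
Field: lon ⌊143.30318/20⌋ = 7 → H; lat ⌊27.58998/10⌋ = 2 → C.
Square: lon ⌊3.30318/2⌋ = 1; lat ⌊7.58998/1⌋ = 7.
Subsquare: lon ⌊1.30318/0.0833333⌋ = 15 → p; lat ⌊0.58998/0.0416667⌋ = 14 → o.
Extended square: lon ⌊0.05318/0.00833333⌋ = 6; lat ⌊0.00665/0.00416667⌋ = 1.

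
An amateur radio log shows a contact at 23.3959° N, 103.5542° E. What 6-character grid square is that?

OL13sj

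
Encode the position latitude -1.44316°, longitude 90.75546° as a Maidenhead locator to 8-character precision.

Offset from 180°W / 90°S: lon 270.75546°, lat 88.55684°.
Field (20°×10°, letters A–R): lon ⌊270.75546/20⌋ = 13 → N; lat ⌊88.55684/10⌋ = 8 → I.
Square (2°×1°, digits 0–9): lon ⌊10.75546/2⌋ = 5; lat ⌊8.55684/1⌋ = 8.
Subsquare (5′×2.5′, letters a–x): lon ⌊0.75546/0.0833333⌋ = 9 → j; lat ⌊0.55684/0.0416667⌋ = 13 → n.
Extended square (30″×15″, digits 0–9): lon ⌊0.00546/0.00833333⌋ = 0; lat ⌊0.01517/0.00416667⌋ = 3.

NI58jn03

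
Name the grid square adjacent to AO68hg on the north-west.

AO68gh

Longitude subsquare h = 7; −1 → 6 = g.
Latitude subsquare g = 6; +1 → 7 = h.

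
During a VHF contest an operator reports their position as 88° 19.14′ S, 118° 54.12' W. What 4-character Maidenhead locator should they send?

DA01

Offset from 180°W / 90°S: lon 61.10°, lat 1.68°.
Field (20°×10°, letters A–R): lon ⌊61.10/20⌋ = 3 → D; lat ⌊1.68/10⌋ = 0 → A.
Square (2°×1°, digits 0–9): lon ⌊1.10/2⌋ = 0; lat ⌊1.68/1⌋ = 1.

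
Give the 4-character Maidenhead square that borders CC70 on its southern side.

Latitude square 0; −1 → -1, wraps to 9, carry into field.
Latitude field C = 2; −1 → 1 = B.
The longitude characters are unchanged.

CB79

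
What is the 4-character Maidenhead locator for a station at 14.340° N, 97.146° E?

NK84

Shift to the Maidenhead origin (180°W, 90°S): lon 277.15, lat 104.34.
Field: 277.15/20 → 13 → N, 104.34/10 → 10 → K; chars NK.
Square: 17.15/2 → 8, 4.34/1 → 4; chars 84.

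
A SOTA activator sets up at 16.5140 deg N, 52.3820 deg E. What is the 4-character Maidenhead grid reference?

LK66

Shift to the Maidenhead origin (180°W, 90°S): lon 232.38, lat 106.51.
Field: lon ⌊232.38/20⌋ = 11 → L; lat ⌊106.51/10⌋ = 10 → K.
Square: lon ⌊12.38/2⌋ = 6; lat ⌊6.51/1⌋ = 6.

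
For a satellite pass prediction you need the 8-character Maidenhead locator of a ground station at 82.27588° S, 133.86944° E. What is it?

PA67wr43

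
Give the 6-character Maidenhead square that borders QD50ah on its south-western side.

QD40xg

Longitude subsquare a = 0; −1 → -1, wraps to 23 = x, carry into square.
Longitude square 5; −1 → 4.
Latitude subsquare h = 7; −1 → 6 = g.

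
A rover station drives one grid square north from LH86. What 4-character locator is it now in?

Latitude square 6; +1 → 7.
The longitude characters are unchanged.

LH87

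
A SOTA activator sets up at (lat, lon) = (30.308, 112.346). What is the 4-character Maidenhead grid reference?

OM60

Add 180° to longitude and 90° to latitude: 292.35, 120.31.
Field: lon ⌊292.35/20⌋ = 14 → O; lat ⌊120.31/10⌋ = 12 → M.
Square: lon ⌊12.35/2⌋ = 6; lat ⌊0.31/1⌋ = 0.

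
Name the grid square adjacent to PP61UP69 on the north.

Latitude extended square 9; +1 → 10, wraps to 0, carry into subsquare.
Latitude subsquare p = 15; +1 → 16 = q.
The longitude characters are unchanged.

PP61uq60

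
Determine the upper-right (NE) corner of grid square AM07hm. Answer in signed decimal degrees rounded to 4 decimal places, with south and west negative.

37.5417, -179.3333

Field A=0, M=12: +0·20° lon, +12·10° lat → SW at lon -180°, lat 30°.
Square 0, 7: +0·2° lon, +7·1° lat → SW at lon -180°, lat 37°.
Subsquare h=7, m=12: +7·0.0833333° lon, +12·0.0416667° lat → SW at lon -179.417°, lat 37.5°.
Cell spans 0.0833333° lon × 0.0416667° lat. NE corner is SW corner plus one full cell.
latitude 37.5417, longitude -179.3333.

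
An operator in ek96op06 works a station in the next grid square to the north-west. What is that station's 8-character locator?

Longitude extended square 0; −1 → -1, wraps to 9, carry into subsquare.
Longitude subsquare o = 14; −1 → 13 = n.
Latitude extended square 6; +1 → 7.

EK96np97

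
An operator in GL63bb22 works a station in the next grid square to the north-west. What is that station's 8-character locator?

GL63bb13

Longitude extended square 2; −1 → 1.
Latitude extended square 2; +1 → 3.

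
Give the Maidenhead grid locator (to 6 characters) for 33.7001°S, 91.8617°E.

NF56wh

Offset from 180°W / 90°S: lon 271.8617°, lat 56.2999°.
Field: 271.8617/20 → 13 → N, 56.2999/10 → 5 → F; chars NF.
Square: 11.8617/2 → 5, 6.2999/1 → 6; chars 56.
Subsquare: 1.8617/0.0833333 → 22 → w, 0.2999/0.0416667 → 7 → h; chars wh.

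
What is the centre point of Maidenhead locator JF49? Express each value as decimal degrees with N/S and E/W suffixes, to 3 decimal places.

Field J=9, F=5: +9·20° lon, +5·10° lat → SW at lon 0°, lat -40°.
Square 4, 9: +4·2° lon, +9·1° lat → SW at lon 8°, lat -31°.
Cell spans 2° lon × 1° lat. Centre is SW corner plus half of each.
latitude 30.500° S, longitude 9.000° E.

30.500° S, 9.000° E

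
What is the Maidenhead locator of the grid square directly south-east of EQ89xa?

Longitude subsquare x = 23; +1 → 24, wraps to 0 = a, carry into square.
Longitude square 8; +1 → 9.
Latitude subsquare a = 0; −1 → -1, wraps to 23 = x, carry into square.
Latitude square 9; −1 → 8.

EQ98ax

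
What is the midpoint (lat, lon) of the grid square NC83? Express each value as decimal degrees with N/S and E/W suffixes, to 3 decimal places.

Field N=13, C=2: +13·20° lon, +2·10° lat → SW at lon 80°, lat -70°.
Square 8, 3: +8·2° lon, +3·1° lat → SW at lon 96°, lat -67°.
Cell spans 2° lon × 1° lat. Centre is SW corner plus half of each.
latitude 66.500° S, longitude 97.000° E.

66.500° S, 97.000° E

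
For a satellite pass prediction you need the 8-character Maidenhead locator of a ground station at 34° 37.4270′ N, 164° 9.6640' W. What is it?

AM74wo09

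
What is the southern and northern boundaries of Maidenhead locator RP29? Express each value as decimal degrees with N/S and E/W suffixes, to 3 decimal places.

Field R=17, P=15: +17·20° lon, +15·10° lat → SW at lon 160°, lat 60°.
Square 2, 9: +2·2° lon, +9·1° lat → SW at lon 164°, lat 69°.
Cell spans 2° lon × 1° lat.
south 69.000° N, north 70.000° N.

69.000° N, 70.000° N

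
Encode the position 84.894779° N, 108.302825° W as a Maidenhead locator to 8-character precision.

DR54uv34

Shift to the Maidenhead origin (180°W, 90°S): lon 71.69718, lat 174.89478.
Field (20°×10°, letters A–R): lon ⌊71.69718/20⌋ = 3 → D; lat ⌊174.89478/10⌋ = 17 → R.
Square (2°×1°, digits 0–9): lon ⌊11.69718/2⌋ = 5; lat ⌊4.89478/1⌋ = 4.
Subsquare (5′×2.5′, letters a–x): lon ⌊1.69718/0.0833333⌋ = 20 → u; lat ⌊0.89478/0.0416667⌋ = 21 → v.
Extended square (30″×15″, digits 0–9): lon ⌊0.03051/0.00833333⌋ = 3; lat ⌊0.01978/0.00416667⌋ = 4.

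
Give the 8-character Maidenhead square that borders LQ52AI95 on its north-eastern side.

Longitude extended square 9; +1 → 10, wraps to 0, carry into subsquare.
Longitude subsquare a = 0; +1 → 1 = b.
Latitude extended square 5; +1 → 6.

LQ52bi06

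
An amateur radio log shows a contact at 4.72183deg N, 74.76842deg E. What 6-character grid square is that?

MJ74jr

Shift to the Maidenhead origin (180°W, 90°S): lon 254.7684, lat 94.7218.
Field (20°×10°, letters A–R): lon ⌊254.7684/20⌋ = 12 → M; lat ⌊94.7218/10⌋ = 9 → J.
Square (2°×1°, digits 0–9): lon ⌊14.7684/2⌋ = 7; lat ⌊4.7218/1⌋ = 4.
Subsquare (5′×2.5′, letters a–x): lon ⌊0.7684/0.0833333⌋ = 9 → j; lat ⌊0.7218/0.0416667⌋ = 17 → r.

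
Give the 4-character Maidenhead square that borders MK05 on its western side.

LK95

Longitude square 0; −1 → -1, wraps to 9, carry into field.
Longitude field M = 12; −1 → 11 = L.
The latitude characters are unchanged.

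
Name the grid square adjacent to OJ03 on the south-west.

NJ92

Longitude square 0; −1 → -1, wraps to 9, carry into field.
Longitude field O = 14; −1 → 13 = N.
Latitude square 3; −1 → 2.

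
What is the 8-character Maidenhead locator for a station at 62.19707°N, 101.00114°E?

OP02me07

Add 180° to longitude and 90° to latitude: 281.00114, 152.19707.
Field: lon ⌊281.00114/20⌋ = 14 → O; lat ⌊152.19707/10⌋ = 15 → P.
Square: lon ⌊1.00114/2⌋ = 0; lat ⌊2.19707/1⌋ = 2.
Subsquare: lon ⌊1.00114/0.0833333⌋ = 12 → m; lat ⌊0.19707/0.0416667⌋ = 4 → e.
Extended square: lon ⌊0.00114/0.00833333⌋ = 0; lat ⌊0.03040/0.00416667⌋ = 7.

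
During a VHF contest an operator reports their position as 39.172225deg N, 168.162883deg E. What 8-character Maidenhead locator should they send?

RM49be91

Add 180° to longitude and 90° to latitude: 348.16288, 129.17222.
Field: 348.16288/20 → 17 → R, 129.17222/10 → 12 → M; chars RM.
Square: 8.16288/2 → 4, 9.17222/1 → 9; chars 49.
Subsquare: 0.16288/0.0833333 → 1 → b, 0.17222/0.0416667 → 4 → e; chars be.
Extended square: 0.07955/0.00833333 → 9, 0.00556/0.00416667 → 1; chars 91.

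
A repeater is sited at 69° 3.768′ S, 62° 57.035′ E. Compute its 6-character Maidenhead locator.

MC10lw

Add 180° to longitude and 90° to latitude: 242.9506, 20.9372.
Field (20°×10°, letters A–R): lon ⌊242.9506/20⌋ = 12 → M; lat ⌊20.9372/10⌋ = 2 → C.
Square (2°×1°, digits 0–9): lon ⌊2.9506/2⌋ = 1; lat ⌊0.9372/1⌋ = 0.
Subsquare (5′×2.5′, letters a–x): lon ⌊0.9506/0.0833333⌋ = 11 → l; lat ⌊0.9372/0.0416667⌋ = 22 → w.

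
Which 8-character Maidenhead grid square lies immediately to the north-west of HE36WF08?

Longitude extended square 0; −1 → -1, wraps to 9, carry into subsquare.
Longitude subsquare w = 22; −1 → 21 = v.
Latitude extended square 8; +1 → 9.

HE36vf99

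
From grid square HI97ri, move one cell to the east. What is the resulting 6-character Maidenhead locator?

HI97si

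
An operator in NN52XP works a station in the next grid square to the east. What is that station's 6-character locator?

Longitude subsquare x = 23; +1 → 24, wraps to 0 = a, carry into square.
Longitude square 5; +1 → 6.
The latitude characters are unchanged.

NN62ap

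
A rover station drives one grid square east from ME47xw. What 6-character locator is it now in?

Longitude subsquare x = 23; +1 → 24, wraps to 0 = a, carry into square.
Longitude square 4; +1 → 5.
The latitude characters are unchanged.

ME57aw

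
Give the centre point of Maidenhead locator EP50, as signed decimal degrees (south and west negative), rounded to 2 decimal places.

60.50, -89.00

Field E=4, P=15: +4·20° lon, +15·10° lat → SW at lon -100°, lat 60°.
Square 5, 0: +5·2° lon, +0·1° lat → SW at lon -90°, lat 60°.
Cell spans 2° lon × 1° lat. Centre is SW corner plus half of each.
latitude 60.50, longitude -89.00.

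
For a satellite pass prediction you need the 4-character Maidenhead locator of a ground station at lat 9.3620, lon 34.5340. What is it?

KJ79

Shift to the Maidenhead origin (180°W, 90°S): lon 214.53, lat 99.36.
Field: 214.53/20 → 10 → K, 99.36/10 → 9 → J; chars KJ.
Square: 14.53/2 → 7, 9.36/1 → 9; chars 79.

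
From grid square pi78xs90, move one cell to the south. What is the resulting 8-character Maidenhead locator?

PI78xr99

Latitude extended square 0; −1 → -1, wraps to 9, carry into subsquare.
Latitude subsquare s = 18; −1 → 17 = r.
The longitude characters are unchanged.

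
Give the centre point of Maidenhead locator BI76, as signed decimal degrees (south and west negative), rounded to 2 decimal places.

-3.50, -145.00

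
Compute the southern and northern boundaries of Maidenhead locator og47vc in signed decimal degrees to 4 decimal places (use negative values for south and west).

Field O=14, G=6: +14·20° lon, +6·10° lat → SW at lon 100°, lat -30°.
Square 4, 7: +4·2° lon, +7·1° lat → SW at lon 108°, lat -23°.
Subsquare v=21, c=2: +21·0.0833333° lon, +2·0.0416667° lat → SW at lon 109.75°, lat -22.9167°.
Cell spans 0.0833333° lon × 0.0416667° lat.
south -22.9167, north -22.8750.

-22.9167, -22.8750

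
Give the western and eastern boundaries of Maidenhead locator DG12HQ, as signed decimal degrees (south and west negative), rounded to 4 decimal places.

Field D=3, G=6: +3·20° lon, +6·10° lat → SW at lon -120°, lat -30°.
Square 1, 2: +1·2° lon, +2·1° lat → SW at lon -118°, lat -28°.
Subsquare h=7, q=16: +7·0.0833333° lon, +16·0.0416667° lat → SW at lon -117.417°, lat -27.3333°.
Cell spans 0.0833333° lon × 0.0416667° lat.
west -117.4167, east -117.3333.

-117.4167, -117.3333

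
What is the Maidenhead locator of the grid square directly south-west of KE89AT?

KE79xs

Longitude subsquare a = 0; −1 → -1, wraps to 23 = x, carry into square.
Longitude square 8; −1 → 7.
Latitude subsquare t = 19; −1 → 18 = s.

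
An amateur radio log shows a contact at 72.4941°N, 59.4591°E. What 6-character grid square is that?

Add 180° to longitude and 90° to latitude: 239.4591, 162.4941.
Field (20°×10°, letters A–R): 239.4591/20 → 11 → L, 162.4941/10 → 16 → Q; chars LQ.
Square (2°×1°, digits 0–9): 19.4591/2 → 9, 2.4941/1 → 2; chars 92.
Subsquare (5′×2.5′, letters a–x): 1.4591/0.0833333 → 17 → r, 0.4941/0.0416667 → 11 → l; chars rl.

LQ92rl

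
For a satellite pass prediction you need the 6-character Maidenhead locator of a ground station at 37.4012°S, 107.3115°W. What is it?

DF62io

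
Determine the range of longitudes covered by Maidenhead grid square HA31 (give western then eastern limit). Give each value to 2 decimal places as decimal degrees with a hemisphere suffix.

34.00° W, 32.00° W

Field H=7, A=0: +7·20° lon, +0·10° lat → SW at lon -40°, lat -90°.
Square 3, 1: +3·2° lon, +1·1° lat → SW at lon -34°, lat -89°.
Cell spans 2° lon × 1° lat.
west 34.00° W, east 32.00° W.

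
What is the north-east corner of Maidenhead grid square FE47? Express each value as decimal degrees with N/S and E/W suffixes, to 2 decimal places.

Field F=5, E=4: +5·20° lon, +4·10° lat → SW at lon -80°, lat -50°.
Square 4, 7: +4·2° lon, +7·1° lat → SW at lon -72°, lat -43°.
Cell spans 2° lon × 1° lat. NE corner is SW corner plus one full cell.
latitude 42.00° S, longitude 70.00° W.

42.00° S, 70.00° W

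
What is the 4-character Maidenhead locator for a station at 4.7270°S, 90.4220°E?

NI55

Shift to the Maidenhead origin (180°W, 90°S): lon 270.42, lat 85.27.
Field: lon ⌊270.42/20⌋ = 13 → N; lat ⌊85.27/10⌋ = 8 → I.
Square: lon ⌊10.42/2⌋ = 5; lat ⌊5.27/1⌋ = 5.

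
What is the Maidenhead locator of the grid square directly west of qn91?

Longitude square 9; −1 → 8.
The latitude characters are unchanged.

QN81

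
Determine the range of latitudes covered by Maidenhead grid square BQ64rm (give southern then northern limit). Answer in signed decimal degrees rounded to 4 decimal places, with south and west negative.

74.5000, 74.5417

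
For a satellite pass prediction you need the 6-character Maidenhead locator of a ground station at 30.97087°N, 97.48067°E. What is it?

Shift to the Maidenhead origin (180°W, 90°S): lon 277.4807, lat 120.9709.
Field: 277.4807/20 → 13 → N, 120.9709/10 → 12 → M; chars NM.
Square: 17.4807/2 → 8, 0.9709/1 → 0; chars 80.
Subsquare: 1.4807/0.0833333 → 17 → r, 0.9709/0.0416667 → 23 → x; chars rx.

NM80rx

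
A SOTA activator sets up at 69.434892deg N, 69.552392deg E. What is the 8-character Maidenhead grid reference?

MP49sk64

Offset from 180°W / 90°S: lon 249.55239°, lat 159.43489°.
Field: 249.55239/20 → 12 → M, 159.43489/10 → 15 → P; chars MP.
Square: 9.55239/2 → 4, 9.43489/1 → 9; chars 49.
Subsquare: 1.55239/0.0833333 → 18 → s, 0.43489/0.0416667 → 10 → k; chars sk.
Extended square: 0.05239/0.00833333 → 6, 0.01823/0.00416667 → 4; chars 64.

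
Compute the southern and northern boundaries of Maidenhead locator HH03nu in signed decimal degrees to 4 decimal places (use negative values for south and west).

-16.1667, -16.1250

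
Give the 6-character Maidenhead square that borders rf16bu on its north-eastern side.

Longitude subsquare b = 1; +1 → 2 = c.
Latitude subsquare u = 20; +1 → 21 = v.

RF16cv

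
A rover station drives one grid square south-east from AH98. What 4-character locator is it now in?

BH07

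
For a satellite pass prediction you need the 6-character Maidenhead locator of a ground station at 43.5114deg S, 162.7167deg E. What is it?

Shift to the Maidenhead origin (180°W, 90°S): lon 342.7167, lat 46.4886.
Field: lon ⌊342.7167/20⌋ = 17 → R; lat ⌊46.4886/10⌋ = 4 → E.
Square: lon ⌊2.7167/2⌋ = 1; lat ⌊6.4886/1⌋ = 6.
Subsquare: lon ⌊0.7167/0.0833333⌋ = 8 → i; lat ⌊0.4886/0.0416667⌋ = 11 → l.

RE16il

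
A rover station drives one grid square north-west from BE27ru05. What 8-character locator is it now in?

BE27qu96

Longitude extended square 0; −1 → -1, wraps to 9, carry into subsquare.
Longitude subsquare r = 17; −1 → 16 = q.
Latitude extended square 5; +1 → 6.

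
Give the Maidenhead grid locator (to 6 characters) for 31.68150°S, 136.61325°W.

Offset from 180°W / 90°S: lon 43.3868°, lat 58.3185°.
Field: lon ⌊43.3868/20⌋ = 2 → C; lat ⌊58.3185/10⌋ = 5 → F.
Square: lon ⌊3.3868/2⌋ = 1; lat ⌊8.3185/1⌋ = 8.
Subsquare: lon ⌊1.3868/0.0833333⌋ = 16 → q; lat ⌊0.3185/0.0416667⌋ = 7 → h.

CF18qh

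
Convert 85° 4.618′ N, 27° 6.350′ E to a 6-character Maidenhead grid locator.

Shift to the Maidenhead origin (180°W, 90°S): lon 207.1058, lat 175.0770.
Field: 207.1058/20 → 10 → K, 175.0770/10 → 17 → R; chars KR.
Square: 7.1058/2 → 3, 5.0770/1 → 5; chars 35.
Subsquare: 1.1058/0.0833333 → 13 → n, 0.0770/0.0416667 → 1 → b; chars nb.

KR35nb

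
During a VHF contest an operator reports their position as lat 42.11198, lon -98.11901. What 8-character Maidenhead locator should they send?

EN02wc56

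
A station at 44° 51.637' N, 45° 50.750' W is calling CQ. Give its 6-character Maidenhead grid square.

GN74bu

Offset from 180°W / 90°S: lon 134.1542°, lat 134.8606°.
Field: lon ⌊134.1542/20⌋ = 6 → G; lat ⌊134.8606/10⌋ = 13 → N.
Square: lon ⌊14.1542/2⌋ = 7; lat ⌊4.8606/1⌋ = 4.
Subsquare: lon ⌊0.1542/0.0833333⌋ = 1 → b; lat ⌊0.8606/0.0416667⌋ = 20 → u.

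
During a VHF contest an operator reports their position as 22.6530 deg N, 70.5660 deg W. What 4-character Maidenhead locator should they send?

Offset from 180°W / 90°S: lon 109.43°, lat 112.65°.
Field: 109.43/20 → 5 → F, 112.65/10 → 11 → L; chars FL.
Square: 9.43/2 → 4, 2.65/1 → 2; chars 42.

FL42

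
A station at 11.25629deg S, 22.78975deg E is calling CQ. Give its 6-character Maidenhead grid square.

KH18jr

Offset from 180°W / 90°S: lon 202.7897°, lat 78.7437°.
Field: 202.7897/20 → 10 → K, 78.7437/10 → 7 → H; chars KH.
Square: 2.7897/2 → 1, 8.7437/1 → 8; chars 18.
Subsquare: 0.7897/0.0833333 → 9 → j, 0.7437/0.0416667 → 17 → r; chars jr.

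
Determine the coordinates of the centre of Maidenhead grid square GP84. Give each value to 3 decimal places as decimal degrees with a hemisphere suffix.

Field G=6, P=15: +6·20° lon, +15·10° lat → SW at lon -60°, lat 60°.
Square 8, 4: +8·2° lon, +4·1° lat → SW at lon -44°, lat 64°.
Cell spans 2° lon × 1° lat. Centre is SW corner plus half of each.
latitude 64.500° N, longitude 43.000° W.

64.500° N, 43.000° W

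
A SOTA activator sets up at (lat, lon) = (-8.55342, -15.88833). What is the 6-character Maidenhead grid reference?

Shift to the Maidenhead origin (180°W, 90°S): lon 164.1117, lat 81.4466.
Field: lon ⌊164.1117/20⌋ = 8 → I; lat ⌊81.4466/10⌋ = 8 → I.
Square: lon ⌊4.1117/2⌋ = 2; lat ⌊1.4466/1⌋ = 1.
Subsquare: lon ⌊0.1117/0.0833333⌋ = 1 → b; lat ⌊0.4466/0.0416667⌋ = 10 → k.

II21bk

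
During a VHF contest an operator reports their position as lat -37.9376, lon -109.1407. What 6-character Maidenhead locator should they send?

Shift to the Maidenhead origin (180°W, 90°S): lon 70.8593, lat 52.0624.
Field (20°×10°, letters A–R): 70.8593/20 → 3 → D, 52.0624/10 → 5 → F; chars DF.
Square (2°×1°, digits 0–9): 10.8593/2 → 5, 2.0624/1 → 2; chars 52.
Subsquare (5′×2.5′, letters a–x): 0.8593/0.0833333 → 10 → k, 0.0624/0.0416667 → 1 → b; chars kb.

DF52kb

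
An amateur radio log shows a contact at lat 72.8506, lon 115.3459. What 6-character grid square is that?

Offset from 180°W / 90°S: lon 295.3459°, lat 162.8506°.
Field: 295.3459/20 → 14 → O, 162.8506/10 → 16 → Q; chars OQ.
Square: 15.3459/2 → 7, 2.8506/1 → 2; chars 72.
Subsquare: 1.3459/0.0833333 → 16 → q, 0.8506/0.0416667 → 20 → u; chars qu.

OQ72qu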